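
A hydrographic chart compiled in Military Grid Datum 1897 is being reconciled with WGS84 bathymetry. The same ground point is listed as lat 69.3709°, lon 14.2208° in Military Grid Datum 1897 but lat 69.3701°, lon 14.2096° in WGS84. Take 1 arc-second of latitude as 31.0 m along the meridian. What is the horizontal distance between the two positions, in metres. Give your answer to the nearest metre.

449 m

Δφ = 69.3701° − 69.3709° = -0.0008°; Δλ = 14.2096° − 14.2208° = -0.0112°.
1° of latitude = 3600 × 31.00 = 111600 m.
ΔN = Δφ × 111600 = -89.3 m; ΔE = Δλ × 111600 × cos(69.3709°) = -0.0112 × 111600 × 0.352317 = -440.4 m.
Distance = √(ΔE² + ΔN²) = √((-440.4)² + (-89.3)²) = 449.3 m.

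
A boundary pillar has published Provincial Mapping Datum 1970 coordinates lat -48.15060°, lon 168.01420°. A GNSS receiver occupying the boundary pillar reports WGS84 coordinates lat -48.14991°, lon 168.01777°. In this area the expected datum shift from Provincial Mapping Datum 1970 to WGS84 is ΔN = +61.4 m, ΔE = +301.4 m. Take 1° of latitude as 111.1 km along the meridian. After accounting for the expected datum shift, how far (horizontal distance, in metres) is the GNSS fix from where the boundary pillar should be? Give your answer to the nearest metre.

40 m

Observed coordinate differences: Δφ = +0.00069°, Δλ = +0.00357°.
Converting to metres (1° lat = 111100 m, cos φ = 0.667175): observed ΔN = 76.7 m, observed ΔE = 264.6 m.
Subtracting the expected shift leaves a residual of 76.7 − (61.4) = 15.3 m north and 264.6 − (301.4) = -36.8 m east.
Residual distance = √(15.3² + (-36.8)²) = 39.8 m.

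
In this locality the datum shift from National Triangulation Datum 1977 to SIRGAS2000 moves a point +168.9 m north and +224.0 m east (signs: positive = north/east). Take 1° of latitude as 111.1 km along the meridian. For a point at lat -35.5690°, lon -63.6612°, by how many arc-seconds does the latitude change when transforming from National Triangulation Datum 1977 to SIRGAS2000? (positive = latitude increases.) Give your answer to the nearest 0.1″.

Δφ = 5.5″

1° of latitude = 111.1 km, so Δφ = 168.9 / 111100 = 0.0015203° = 5.473″.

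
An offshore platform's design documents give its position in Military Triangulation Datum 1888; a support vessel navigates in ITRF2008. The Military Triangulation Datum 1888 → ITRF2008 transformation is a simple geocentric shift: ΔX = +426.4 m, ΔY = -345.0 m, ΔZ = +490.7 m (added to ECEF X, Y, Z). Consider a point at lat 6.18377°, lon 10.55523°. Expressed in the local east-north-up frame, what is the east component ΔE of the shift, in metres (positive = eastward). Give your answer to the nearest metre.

At φ = 6.18377°, λ = 10.55523°: sin φ = 0.107718, cos φ = 0.994182, sin λ = 0.183183, cos λ = 0.983079.
ΔE = −sin λ·ΔX + cos λ·ΔY = −(0.183183)·(426.4) + (0.983079)·(-345.0) = -417.27 m.

ΔE = -417 m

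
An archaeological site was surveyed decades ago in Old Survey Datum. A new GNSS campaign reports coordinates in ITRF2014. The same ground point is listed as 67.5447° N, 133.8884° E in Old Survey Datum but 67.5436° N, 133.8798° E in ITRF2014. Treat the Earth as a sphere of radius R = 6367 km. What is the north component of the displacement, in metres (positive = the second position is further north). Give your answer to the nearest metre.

ΔN = -122 m

Δφ = 67.5436° − 67.5447° = -0.0011°; Δλ = 133.8798° − 133.8884° = -0.0086°.
1° along a meridian = πR/180 = 111125 m.
ΔN = Δφ × 111125 = -122.2 m; ΔE = Δλ × 111125 × cos(67.5447°) = -0.0086 × 111125 × 0.381963 = -365.0 m.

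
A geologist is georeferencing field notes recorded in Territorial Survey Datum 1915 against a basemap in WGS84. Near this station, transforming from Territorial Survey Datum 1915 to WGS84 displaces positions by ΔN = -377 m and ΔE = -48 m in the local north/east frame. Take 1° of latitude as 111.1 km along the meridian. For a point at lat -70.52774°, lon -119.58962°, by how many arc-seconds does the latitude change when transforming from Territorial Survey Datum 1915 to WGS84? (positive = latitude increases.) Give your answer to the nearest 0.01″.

Δφ = -12.22″

1° of latitude = 111.1 km, so Δφ = -377.0 / 111100 = -0.0033933° = -12.216″.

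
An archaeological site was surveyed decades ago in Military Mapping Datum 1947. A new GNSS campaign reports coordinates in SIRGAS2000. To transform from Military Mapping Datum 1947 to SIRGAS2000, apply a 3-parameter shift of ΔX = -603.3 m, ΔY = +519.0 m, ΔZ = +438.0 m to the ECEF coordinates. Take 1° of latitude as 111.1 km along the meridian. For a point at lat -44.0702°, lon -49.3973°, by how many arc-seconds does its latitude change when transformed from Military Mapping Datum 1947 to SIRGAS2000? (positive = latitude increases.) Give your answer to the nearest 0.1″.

sin φ = -0.695539, cos φ = 0.718488, sin λ = -0.759241, cos λ = 0.650810.
North component: ΔN = −sin φ cos λ·ΔX − sin φ sin λ·ΔY + cos φ·ΔZ = −(-0.695539)(0.650810)(-603.3) − (-0.695539)(-0.759241)(519.0) + (0.718488)(438.0) = -232.47 m.
1° of latitude spans 111100 m, so Δφ = -232.47 / 111100 × 3600 = -7.533″.

Δφ = -7.5″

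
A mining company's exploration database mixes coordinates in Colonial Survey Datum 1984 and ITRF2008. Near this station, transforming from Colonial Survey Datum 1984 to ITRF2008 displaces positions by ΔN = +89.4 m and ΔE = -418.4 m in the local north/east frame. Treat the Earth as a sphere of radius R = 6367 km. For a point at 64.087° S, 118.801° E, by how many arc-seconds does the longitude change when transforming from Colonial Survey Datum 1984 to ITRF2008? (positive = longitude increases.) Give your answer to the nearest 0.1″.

Δλ = -31.0″

At latitude -64.087°, cos φ = 0.437006.
One radian of longitude at latitude φ spans R cos φ, so Δλ = ΔE / (R cos φ) = -418.4 / (6367000 × 0.437006) = -1.5037e-04 rad = -31.017″.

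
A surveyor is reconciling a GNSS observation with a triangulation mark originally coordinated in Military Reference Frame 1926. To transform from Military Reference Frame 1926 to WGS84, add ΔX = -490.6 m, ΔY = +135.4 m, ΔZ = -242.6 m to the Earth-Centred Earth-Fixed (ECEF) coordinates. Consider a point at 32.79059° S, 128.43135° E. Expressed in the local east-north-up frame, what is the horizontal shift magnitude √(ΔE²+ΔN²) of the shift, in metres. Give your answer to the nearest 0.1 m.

The local east axis at (φ, λ) is (−sin λ, cos λ, 0), so ΔE = −sin(128.43135°)·(-490.6) + cos(128.43135°)·135.4 = 300.15 m.
The local north axis is (−sin φ cos λ, −sin φ sin λ, cos φ), giving ΔN = 165.149 + 57.442 − 203.943 = 18.65 m.
Horizontal magnitude = √(ΔE² + ΔN²) = √(300.15² + 18.65²) = 300.73 m.

300.7 m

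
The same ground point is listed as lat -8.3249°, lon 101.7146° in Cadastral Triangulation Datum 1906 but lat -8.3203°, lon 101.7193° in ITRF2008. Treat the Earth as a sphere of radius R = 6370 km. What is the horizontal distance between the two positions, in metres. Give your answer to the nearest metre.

727 m

Δφ = -8.3203° − -8.3249° = +0.0046°; Δλ = 101.7193° − 101.7146° = +0.0047°.
1° along a meridian = πR/180 = 111177 m.
ΔN = Δφ × 111177 = 511.4 m; ΔE = Δλ × 111177 × cos(-8.3249°) = +0.0047 × 111177 × 0.989463 = 517.0 m.
Distance = √(ΔE² + ΔN²) = √(517.0² + 511.4²) = 727.2 m.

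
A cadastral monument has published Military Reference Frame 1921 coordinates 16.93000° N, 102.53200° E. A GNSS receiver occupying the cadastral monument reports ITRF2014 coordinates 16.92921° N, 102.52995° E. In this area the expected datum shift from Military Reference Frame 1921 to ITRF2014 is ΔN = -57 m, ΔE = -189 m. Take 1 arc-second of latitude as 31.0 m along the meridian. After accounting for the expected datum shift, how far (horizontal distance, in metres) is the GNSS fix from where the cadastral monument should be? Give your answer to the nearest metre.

43 m

Observed coordinate differences: Δφ = -0.00079°, Δλ = -0.00205°.
Converting to metres (1° lat = 111600 m, cos φ = 0.956661): observed ΔN = -88.2 m, observed ΔE = -218.9 m.
Subtracting the expected shift leaves a residual of -88.2 − (-57) = -31.2 m north and -218.9 − (-189) = -29.9 m east.
Residual distance = √((-31.2)² + (-29.9)²) = 43.2 m.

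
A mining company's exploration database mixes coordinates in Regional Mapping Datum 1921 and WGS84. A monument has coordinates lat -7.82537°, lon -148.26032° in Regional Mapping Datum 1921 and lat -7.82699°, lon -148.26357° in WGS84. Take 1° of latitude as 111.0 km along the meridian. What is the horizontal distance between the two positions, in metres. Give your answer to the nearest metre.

400 m

Δφ = -7.82699° − -7.82537° = -0.00162°; Δλ = -148.26357° − -148.26032° = -0.00325°.
ΔN = Δφ × 111000 = -179.8 m; ΔE = Δλ × 111000 × cos(-7.82537°) = -0.00325 × 111000 × 0.990688 = -357.4 m.
Distance = √(ΔE² + ΔN²) = √((-357.4)² + (-179.8)²) = 400.1 m.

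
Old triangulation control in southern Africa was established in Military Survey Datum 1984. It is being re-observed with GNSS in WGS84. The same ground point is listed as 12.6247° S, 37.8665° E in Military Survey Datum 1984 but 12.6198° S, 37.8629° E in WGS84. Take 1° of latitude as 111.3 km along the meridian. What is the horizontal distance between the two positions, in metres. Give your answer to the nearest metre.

671 m

Δφ = -12.6198° − -12.6247° = +0.0049°; Δλ = 37.8629° − 37.8665° = -0.0036°.
ΔN = Δφ × 111300 = 545.4 m; ΔE = Δλ × 111300 × cos(-12.6247°) = -0.0036 × 111300 × 0.975823 = -391.0 m.
Distance = √(ΔE² + ΔN²) = √((-391.0)² + 545.4²) = 671.0 m.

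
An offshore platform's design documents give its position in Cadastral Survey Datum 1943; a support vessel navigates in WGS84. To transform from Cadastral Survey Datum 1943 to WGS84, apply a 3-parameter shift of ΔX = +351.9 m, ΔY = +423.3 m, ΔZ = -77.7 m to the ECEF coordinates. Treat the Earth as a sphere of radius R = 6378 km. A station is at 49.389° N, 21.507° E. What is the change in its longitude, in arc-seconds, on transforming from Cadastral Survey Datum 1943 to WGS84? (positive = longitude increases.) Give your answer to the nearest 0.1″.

sin φ = 0.759146, cos φ = 0.650920, sin λ = 0.366615, cos λ = 0.930373.
East component: ΔE = −sin λ·ΔX + cos λ·ΔY = −(0.366615)(351.9) + (0.930373)(423.3) = 264.82 m.
1° of latitude spans πR/180 = 111317 m; at latitude φ, 1° of longitude spans that × cos φ = 72458.5 m, so Δλ = 264.82 / 72458.5 × 3600 = 13.157″.

Δλ = 13.2″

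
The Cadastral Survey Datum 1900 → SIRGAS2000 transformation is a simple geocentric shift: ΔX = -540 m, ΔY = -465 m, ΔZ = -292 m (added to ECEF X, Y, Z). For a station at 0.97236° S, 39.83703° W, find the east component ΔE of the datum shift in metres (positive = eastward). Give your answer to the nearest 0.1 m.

At φ = -0.97236°, λ = -39.83703°: sin φ = -0.016970, cos φ = 0.999856, sin λ = -0.640606, cos λ = 0.767870.
ΔE = −sin λ·ΔX + cos λ·ΔY = −(-0.640606)·(-540) + (0.767870)·(-465) = -702.99 m.

ΔE = -703.0 m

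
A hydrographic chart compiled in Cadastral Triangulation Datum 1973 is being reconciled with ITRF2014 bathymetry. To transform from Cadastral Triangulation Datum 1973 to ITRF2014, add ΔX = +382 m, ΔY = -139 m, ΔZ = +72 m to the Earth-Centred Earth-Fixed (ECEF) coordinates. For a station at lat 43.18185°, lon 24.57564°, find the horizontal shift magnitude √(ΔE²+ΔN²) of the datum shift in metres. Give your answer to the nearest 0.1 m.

At φ = 43.18185°, λ = 24.57564°: sin φ = 0.684316, cos φ = 0.729185, sin λ = 0.415894, cos λ = 0.909413.
ΔE = −sin λ·ΔX + cos λ·ΔY = −(0.415894)·(382) + (0.909413)·(-139) = -285.28 m.
ΔN = −sin φ cos λ·ΔX − sin φ sin λ·ΔY + cos φ·ΔZ = −(0.684316)(0.909413)(382) − (0.684316)(0.415894)(-139) + (0.729185)(72) = -145.67 m.
Horizontal magnitude = √(ΔE² + ΔN²) = √((-285.28)² + (-145.67)²) = 320.32 m.

320.3 m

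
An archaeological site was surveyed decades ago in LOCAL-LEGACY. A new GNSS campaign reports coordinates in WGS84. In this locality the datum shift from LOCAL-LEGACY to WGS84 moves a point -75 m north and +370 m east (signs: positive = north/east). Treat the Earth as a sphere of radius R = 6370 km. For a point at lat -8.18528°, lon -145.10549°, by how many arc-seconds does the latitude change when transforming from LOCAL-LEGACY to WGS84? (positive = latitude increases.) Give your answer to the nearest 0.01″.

Δφ = -2.43″

On a sphere of radius R, 1 rad of latitude = R, so Δφ = ΔN / R = -75.0 / 6370000 = -1.1774e-05 rad = -2.429″.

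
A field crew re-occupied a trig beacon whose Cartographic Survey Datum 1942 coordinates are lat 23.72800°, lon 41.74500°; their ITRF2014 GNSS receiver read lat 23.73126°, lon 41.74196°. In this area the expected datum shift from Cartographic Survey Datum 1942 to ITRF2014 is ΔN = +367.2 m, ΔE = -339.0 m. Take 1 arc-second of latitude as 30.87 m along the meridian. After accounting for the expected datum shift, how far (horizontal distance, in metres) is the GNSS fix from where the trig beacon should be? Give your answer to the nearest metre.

30 m

Observed coordinate differences: Δφ = +0.00326°, Δλ = -0.00304°.
Converting to metres (1° lat = 111132 m, cos φ = 0.915466): observed ΔN = 362.3 m, observed ΔE = -309.3 m.
Subtracting the expected shift leaves a residual of 362.3 − (367.2) = -4.9 m north and -309.3 − (-339.0) = 29.7 m east.
Residual distance = √((-4.9)² + 29.7²) = 30.1 m.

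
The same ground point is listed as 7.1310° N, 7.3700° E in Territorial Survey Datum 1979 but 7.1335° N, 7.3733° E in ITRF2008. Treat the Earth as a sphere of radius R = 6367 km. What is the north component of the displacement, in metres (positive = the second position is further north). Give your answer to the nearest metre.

Δφ = 7.1335° − 7.1310° = +0.0025°; Δλ = 7.3733° − 7.3700° = +0.0033°.
1° along a meridian = πR/180 = 111125 m.
ΔN = Δφ × 111125 = 277.8 m; ΔE = Δλ × 111125 × cos(7.1310°) = +0.0033 × 111125 × 0.992265 = 363.9 m.

ΔN = 278 m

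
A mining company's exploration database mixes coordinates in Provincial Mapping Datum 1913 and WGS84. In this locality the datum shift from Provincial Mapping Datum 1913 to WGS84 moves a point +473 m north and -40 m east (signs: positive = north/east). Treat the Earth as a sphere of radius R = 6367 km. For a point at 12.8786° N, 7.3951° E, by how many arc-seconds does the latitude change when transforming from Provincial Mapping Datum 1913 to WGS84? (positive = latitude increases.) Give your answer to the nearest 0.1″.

On a sphere of radius R, 1 rad of latitude = R, so Δφ = ΔN / R = 473.0 / 6367000 = 7.4289e-05 rad = 15.323″.

Δφ = 15.3″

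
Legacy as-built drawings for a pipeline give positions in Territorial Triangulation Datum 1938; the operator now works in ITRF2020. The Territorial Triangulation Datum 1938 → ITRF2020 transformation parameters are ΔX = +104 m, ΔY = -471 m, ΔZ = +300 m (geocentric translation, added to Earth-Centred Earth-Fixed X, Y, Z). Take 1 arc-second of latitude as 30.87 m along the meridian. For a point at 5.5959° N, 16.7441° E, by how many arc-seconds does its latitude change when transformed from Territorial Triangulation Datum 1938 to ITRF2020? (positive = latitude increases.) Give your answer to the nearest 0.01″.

sin φ = 0.097512, cos φ = 0.995234, sin λ = 0.288098, cos λ = 0.957601.
North component: ΔN = −sin φ cos λ·ΔX − sin φ sin λ·ΔY + cos φ·ΔZ = −(0.097512)(0.957601)(104) − (0.097512)(0.288098)(-471) + (0.995234)(300) = 302.09 m.
1° of latitude spans 3600 × 30.87 = 111132 m, so Δφ = 302.09 / 111132 × 3600 = 9.786″.

Δφ = 9.79″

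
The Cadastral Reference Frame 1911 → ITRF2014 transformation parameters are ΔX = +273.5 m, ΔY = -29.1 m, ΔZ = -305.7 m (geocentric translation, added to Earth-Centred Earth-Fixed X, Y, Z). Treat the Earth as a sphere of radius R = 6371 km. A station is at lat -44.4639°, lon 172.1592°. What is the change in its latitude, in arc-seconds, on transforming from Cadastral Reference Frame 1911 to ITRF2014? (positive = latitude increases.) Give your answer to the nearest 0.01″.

Δφ = -13.30″

sin φ = -0.700460, cos φ = 0.713692, sin λ = 0.136421, cos λ = -0.990651.
North component: ΔN = −sin φ cos λ·ΔX − sin φ sin λ·ΔY + cos φ·ΔZ = −(-0.700460)(-0.990651)(273.5) − (-0.700460)(0.136421)(-29.1) + (0.713692)(-305.7) = -410.74 m.
1° of latitude spans πR/180 = 111195 m, so Δφ = -410.74 / 111195 × 3600 = -13.298″.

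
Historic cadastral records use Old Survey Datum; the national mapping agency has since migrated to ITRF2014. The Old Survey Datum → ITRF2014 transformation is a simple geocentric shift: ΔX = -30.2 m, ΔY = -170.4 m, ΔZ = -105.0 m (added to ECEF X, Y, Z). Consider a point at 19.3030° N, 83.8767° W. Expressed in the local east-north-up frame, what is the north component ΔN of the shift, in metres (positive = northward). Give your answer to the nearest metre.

The local north axis is (−sin φ cos λ, −sin φ sin λ, cos φ), giving ΔN = 1.065 − 56.007 − 99.097 = -154.04 m.

ΔN = -154 m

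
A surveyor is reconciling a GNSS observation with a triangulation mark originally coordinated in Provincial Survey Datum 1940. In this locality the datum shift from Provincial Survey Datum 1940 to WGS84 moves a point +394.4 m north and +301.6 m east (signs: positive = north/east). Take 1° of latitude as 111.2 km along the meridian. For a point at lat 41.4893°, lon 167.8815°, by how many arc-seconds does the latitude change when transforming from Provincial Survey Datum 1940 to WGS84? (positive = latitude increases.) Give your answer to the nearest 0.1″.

1° of latitude = 111.2 km, so Δφ = 394.4 / 111200 = 0.0035468° = 12.768″.

Δφ = 12.8″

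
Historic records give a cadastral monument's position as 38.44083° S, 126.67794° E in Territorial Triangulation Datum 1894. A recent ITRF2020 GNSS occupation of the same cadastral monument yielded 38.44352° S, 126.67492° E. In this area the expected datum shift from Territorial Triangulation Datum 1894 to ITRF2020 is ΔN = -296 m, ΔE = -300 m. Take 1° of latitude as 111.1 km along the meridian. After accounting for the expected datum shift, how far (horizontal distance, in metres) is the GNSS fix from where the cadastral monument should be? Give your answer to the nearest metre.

Observed coordinate differences: Δφ = -0.00269°, Δλ = -0.00302°.
Converting to metres (1° lat = 111100 m, cos φ = 0.783251): observed ΔN = -298.9 m, observed ΔE = -262.8 m.
Subtracting the expected shift leaves a residual of -298.9 − (-296) = -2.9 m north and -262.8 − (-300) = 37.2 m east.
Residual distance = √((-2.9)² + 37.2²) = 37.3 m.

37 m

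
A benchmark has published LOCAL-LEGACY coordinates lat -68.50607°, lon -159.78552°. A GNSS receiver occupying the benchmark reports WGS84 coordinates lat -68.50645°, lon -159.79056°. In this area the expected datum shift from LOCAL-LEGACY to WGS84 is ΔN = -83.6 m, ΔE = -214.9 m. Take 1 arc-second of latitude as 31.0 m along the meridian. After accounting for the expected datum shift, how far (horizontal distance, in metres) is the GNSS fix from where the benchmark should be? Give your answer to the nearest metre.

Observed coordinate differences: Δφ = -0.00038°, Δλ = -0.00504°.
Converting to metres (1° lat = 111600 m, cos φ = 0.366403): observed ΔN = -42.4 m, observed ΔE = -206.1 m.
Subtracting the expected shift leaves a residual of -42.4 − (-83.6) = 41.2 m north and -206.1 − (-214.9) = 8.8 m east.
Residual distance = √(41.2² + 8.8²) = 42.1 m.

42 m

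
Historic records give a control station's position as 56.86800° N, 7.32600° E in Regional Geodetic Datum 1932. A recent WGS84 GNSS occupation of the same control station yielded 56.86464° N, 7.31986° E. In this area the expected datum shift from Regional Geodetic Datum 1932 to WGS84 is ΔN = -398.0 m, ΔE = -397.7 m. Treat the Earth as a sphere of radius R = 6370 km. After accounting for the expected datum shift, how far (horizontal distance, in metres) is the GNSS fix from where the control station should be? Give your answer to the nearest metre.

Observed coordinate differences: Δφ = -0.00336°, Δλ = -0.00614°.
Converting to metres (1° lat = 111177 m, cos φ = 0.546570): observed ΔN = -373.6 m, observed ΔE = -373.1 m.
Subtracting the expected shift leaves a residual of -373.6 − (-398.0) = 24.4 m north and -373.1 − (-397.7) = 24.6 m east.
Residual distance = √(24.4² + 24.6²) = 34.7 m.

35 m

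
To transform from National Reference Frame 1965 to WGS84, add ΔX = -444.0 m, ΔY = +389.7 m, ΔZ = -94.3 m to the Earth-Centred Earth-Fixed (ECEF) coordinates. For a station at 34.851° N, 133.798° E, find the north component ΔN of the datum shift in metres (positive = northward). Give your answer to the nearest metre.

At φ = 34.851°, λ = 133.798°: sin φ = 0.571444, cos φ = 0.820641, sin λ = 0.721784, cos λ = -0.692118.
ΔN = −sin φ cos λ·ΔX − sin φ sin λ·ΔY + cos φ·ΔZ = −(0.571444)(-0.692118)(-444.0) − (0.571444)(0.721784)(389.7) + (0.820641)(-94.3) = -413.73 m.

ΔN = -414 m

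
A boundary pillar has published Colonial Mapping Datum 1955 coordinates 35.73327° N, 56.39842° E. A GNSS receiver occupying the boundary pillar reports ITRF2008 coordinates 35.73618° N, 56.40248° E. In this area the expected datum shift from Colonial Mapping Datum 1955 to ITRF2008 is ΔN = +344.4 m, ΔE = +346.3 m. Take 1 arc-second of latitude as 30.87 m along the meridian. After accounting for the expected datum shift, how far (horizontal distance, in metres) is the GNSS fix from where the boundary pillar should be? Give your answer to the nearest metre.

Observed coordinate differences: Δφ = +0.00291°, Δλ = +0.00406°.
Converting to metres (1° lat = 111132 m, cos φ = 0.811745): observed ΔN = 323.4 m, observed ΔE = 366.3 m.
Subtracting the expected shift leaves a residual of 323.4 − (344.4) = -21.0 m north and 366.3 − (346.3) = 20.0 m east.
Residual distance = √((-21.0)² + 20.0²) = 29.0 m.

29 m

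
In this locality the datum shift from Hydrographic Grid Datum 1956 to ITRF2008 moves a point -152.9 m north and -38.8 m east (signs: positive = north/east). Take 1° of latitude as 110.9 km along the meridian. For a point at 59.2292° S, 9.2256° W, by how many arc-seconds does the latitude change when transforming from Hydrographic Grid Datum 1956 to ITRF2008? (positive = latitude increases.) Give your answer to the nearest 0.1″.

1° of latitude = 110.9 km, so Δφ = -152.9 / 110900 = -0.0013787° = -4.963″.

Δφ = -5.0″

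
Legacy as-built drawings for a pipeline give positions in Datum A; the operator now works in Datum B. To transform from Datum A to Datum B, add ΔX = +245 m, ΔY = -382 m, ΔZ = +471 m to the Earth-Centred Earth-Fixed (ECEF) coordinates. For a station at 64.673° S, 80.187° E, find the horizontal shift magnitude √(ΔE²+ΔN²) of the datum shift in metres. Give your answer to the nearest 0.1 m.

322.7 m

At φ = -64.673°, λ = 80.187°: sin φ = -0.903881, cos φ = 0.427784, sin λ = 0.985369, cos λ = 0.170433.
ΔE = −sin λ·ΔX + cos λ·ΔY = −(0.985369)·(245) + (0.170433)·(-382) = -306.52 m.
ΔN = −sin φ cos λ·ΔX − sin φ sin λ·ΔY + cos φ·ΔZ = −(-0.903881)(0.170433)(245) − (-0.903881)(0.985369)(-382) + (0.427784)(471) = -101.00 m.
Horizontal magnitude = √(ΔE² + ΔN²) = √((-306.52)² + (-101.00)²) = 322.73 m.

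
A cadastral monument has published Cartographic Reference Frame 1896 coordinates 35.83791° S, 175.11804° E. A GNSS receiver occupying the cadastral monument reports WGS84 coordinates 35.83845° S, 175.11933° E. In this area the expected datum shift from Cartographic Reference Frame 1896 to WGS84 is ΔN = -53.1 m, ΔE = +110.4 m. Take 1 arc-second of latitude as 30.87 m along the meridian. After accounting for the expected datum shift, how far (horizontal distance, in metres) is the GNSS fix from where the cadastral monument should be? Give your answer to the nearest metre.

Observed coordinate differences: Δφ = -0.00054°, Δλ = +0.00129°.
Converting to metres (1° lat = 111132 m, cos φ = 0.810677): observed ΔN = -60.0 m, observed ΔE = 116.2 m.
Subtracting the expected shift leaves a residual of -60.0 − (-53.1) = -6.9 m north and 116.2 − (110.4) = 5.8 m east.
Residual distance = √((-6.9)² + 5.8²) = 9.0 m.

9 m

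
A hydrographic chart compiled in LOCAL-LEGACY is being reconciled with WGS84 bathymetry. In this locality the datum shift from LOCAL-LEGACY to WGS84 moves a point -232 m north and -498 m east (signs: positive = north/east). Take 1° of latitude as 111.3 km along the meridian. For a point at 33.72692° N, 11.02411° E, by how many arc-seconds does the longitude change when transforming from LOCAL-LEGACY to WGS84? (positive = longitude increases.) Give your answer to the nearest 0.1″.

At latitude 33.72692°, cos φ = 0.831693.
1° of longitude at this latitude = 111.3 × cos φ = 92.57 km, so Δλ = -498.0 / 92567.5 = -0.0053799° = -19.367″.

Δλ = -19.4″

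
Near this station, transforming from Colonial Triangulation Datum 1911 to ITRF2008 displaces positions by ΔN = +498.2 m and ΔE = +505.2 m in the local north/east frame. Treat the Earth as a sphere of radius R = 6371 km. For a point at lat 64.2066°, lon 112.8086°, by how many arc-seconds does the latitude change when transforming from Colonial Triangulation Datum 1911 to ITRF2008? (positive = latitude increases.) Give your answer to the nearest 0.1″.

Δφ = 16.1″

On a sphere of radius R, 1 rad of latitude = R, so Δφ = ΔN / R = 498.2 / 6371000 = 7.8198e-05 rad = 16.130″.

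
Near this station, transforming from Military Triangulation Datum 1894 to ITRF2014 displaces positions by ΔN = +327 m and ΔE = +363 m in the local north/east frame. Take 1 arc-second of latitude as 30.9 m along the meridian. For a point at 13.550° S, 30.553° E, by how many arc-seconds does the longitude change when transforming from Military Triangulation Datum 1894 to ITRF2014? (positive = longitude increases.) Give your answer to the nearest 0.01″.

At latitude -13.550°, cos φ = 0.972166.
1″ of longitude at this latitude = 30.90 × cos φ = 30.0399 m, so Δλ = 363.0 / 30.0399 = 12.084″.

Δλ = 12.08″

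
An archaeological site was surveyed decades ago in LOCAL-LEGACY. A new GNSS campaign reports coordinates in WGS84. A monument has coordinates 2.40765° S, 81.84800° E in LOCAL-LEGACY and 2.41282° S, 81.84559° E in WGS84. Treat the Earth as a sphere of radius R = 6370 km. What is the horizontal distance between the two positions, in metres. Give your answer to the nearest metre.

Δφ = -2.41282° − -2.40765° = -0.00517°; Δλ = 81.84559° − 81.84800° = -0.00241°.
1° along a meridian = πR/180 = 111177 m.
ΔN = Δφ × 111177 = -574.8 m; ΔE = Δλ × 111177 × cos(-2.40765°) = -0.00241 × 111177 × 0.999117 = -267.7 m.
Distance = √(ΔE² + ΔN²) = √((-267.7)² + (-574.8)²) = 634.1 m.

634 m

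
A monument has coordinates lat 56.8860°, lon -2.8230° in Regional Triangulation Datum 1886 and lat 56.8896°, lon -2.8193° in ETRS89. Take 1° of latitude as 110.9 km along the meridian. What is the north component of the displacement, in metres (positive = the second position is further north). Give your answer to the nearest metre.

ΔN = 399 m

Δφ = 56.8896° − 56.8860° = +0.0036°; Δλ = -2.8193° − -2.8230° = +0.0037°.
ΔN = Δφ × 110900 = 399.2 m; ΔE = Δλ × 110900 × cos(56.8860°) = +0.0037 × 110900 × 0.546307 = 224.2 m.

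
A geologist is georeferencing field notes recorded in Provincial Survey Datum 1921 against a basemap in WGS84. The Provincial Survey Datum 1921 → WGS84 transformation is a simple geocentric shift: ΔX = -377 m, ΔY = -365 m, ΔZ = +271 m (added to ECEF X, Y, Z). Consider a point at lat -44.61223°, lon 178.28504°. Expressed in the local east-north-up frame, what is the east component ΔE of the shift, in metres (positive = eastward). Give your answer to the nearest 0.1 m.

The local east axis at (φ, λ) is (−sin λ, cos λ, 0), so ΔE = −sin(178.28504°)·(-377) + cos(178.28504°)·(-365) = 376.12 m.

ΔE = 376.1 m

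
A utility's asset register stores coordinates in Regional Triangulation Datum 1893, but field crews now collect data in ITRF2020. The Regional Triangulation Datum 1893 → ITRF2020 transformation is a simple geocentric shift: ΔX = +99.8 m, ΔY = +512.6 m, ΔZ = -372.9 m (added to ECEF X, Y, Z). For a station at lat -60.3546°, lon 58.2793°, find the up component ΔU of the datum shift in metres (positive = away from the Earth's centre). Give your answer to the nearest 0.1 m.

At φ = -60.3546°, λ = 58.2793°: sin φ = -0.869103, cos φ = 0.494631, sin λ = 0.850621, cos λ = 0.525779.
ΔU = cos φ cos λ·ΔX + cos φ sin λ·ΔY + sin φ·ΔZ = (0.494631)(0.525779)(99.8) + (0.494631)(0.850621)(512.6) + (-0.869103)(-372.9) = 565.72 m.

ΔU = 565.7 m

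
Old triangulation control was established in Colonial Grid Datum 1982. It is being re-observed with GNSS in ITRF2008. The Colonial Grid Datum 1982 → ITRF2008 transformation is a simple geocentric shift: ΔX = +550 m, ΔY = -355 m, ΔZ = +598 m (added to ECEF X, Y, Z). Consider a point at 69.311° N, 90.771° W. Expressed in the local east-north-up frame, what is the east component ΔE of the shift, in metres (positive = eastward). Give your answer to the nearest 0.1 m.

ΔE = 554.7 m

The local east axis at (φ, λ) is (−sin λ, cos λ, 0), so ΔE = −sin(-90.771°)·550 + cos(-90.771°)·(-355) = 554.73 m.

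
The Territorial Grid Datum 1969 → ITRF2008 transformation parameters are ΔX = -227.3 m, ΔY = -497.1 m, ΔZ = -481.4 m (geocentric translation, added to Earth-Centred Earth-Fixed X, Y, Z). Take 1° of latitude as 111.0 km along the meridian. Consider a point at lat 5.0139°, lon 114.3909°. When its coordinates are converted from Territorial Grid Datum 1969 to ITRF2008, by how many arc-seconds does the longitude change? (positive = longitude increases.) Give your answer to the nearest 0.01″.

Δλ = 13.42″

sin φ = 0.087397, cos φ = 0.996174, sin λ = 0.910749, cos λ = -0.412960.
East component: ΔE = −sin λ·ΔX + cos λ·ΔY = −(0.910749)(-227.3) + (-0.412960)(-497.1) = 412.30 m.
1° of latitude spans 111000 m; at latitude φ, 1° of longitude spans that × cos φ = 110575.3 m, so Δλ = 412.30 / 110575.3 × 3600 = 13.423″.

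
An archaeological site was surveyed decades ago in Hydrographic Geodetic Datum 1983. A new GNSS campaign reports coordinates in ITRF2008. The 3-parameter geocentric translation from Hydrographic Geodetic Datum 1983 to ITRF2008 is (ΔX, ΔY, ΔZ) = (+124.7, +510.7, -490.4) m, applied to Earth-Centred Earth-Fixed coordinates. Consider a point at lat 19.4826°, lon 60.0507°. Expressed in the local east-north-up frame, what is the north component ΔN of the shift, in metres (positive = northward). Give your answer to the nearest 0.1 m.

ΔN = -630.7 m

At φ = 19.4826°, λ = 60.0507°: sin φ = 0.333521, cos φ = 0.942743, sin λ = 0.866468, cos λ = 0.499233.
ΔN = −sin φ cos λ·ΔX − sin φ sin λ·ΔY + cos φ·ΔZ = −(0.333521)(0.499233)(124.7) − (0.333521)(0.866468)(510.7) + (0.942743)(-490.4) = -630.67 m.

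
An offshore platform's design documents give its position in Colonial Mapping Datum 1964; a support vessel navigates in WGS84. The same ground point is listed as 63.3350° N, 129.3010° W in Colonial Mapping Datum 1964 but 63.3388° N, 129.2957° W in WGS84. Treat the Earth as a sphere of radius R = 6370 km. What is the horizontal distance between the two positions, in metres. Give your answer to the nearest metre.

498 m

Δφ = 63.3388° − 63.3350° = +0.0038°; Δλ = -129.2957° − -129.3010° = +0.0053°.
1° along a meridian = πR/180 = 111177 m.
ΔN = Δφ × 111177 = 422.5 m; ΔE = Δλ × 111177 × cos(63.3350°) = +0.0053 × 111177 × 0.448773 = 264.4 m.
Distance = √(ΔE² + ΔN²) = √(264.4² + 422.5²) = 498.4 m.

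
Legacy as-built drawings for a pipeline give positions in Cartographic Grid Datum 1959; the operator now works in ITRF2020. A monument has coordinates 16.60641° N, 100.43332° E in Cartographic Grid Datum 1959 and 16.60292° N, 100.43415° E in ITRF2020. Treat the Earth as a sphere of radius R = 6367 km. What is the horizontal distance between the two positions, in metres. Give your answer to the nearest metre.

398 m

Δφ = 16.60292° − 16.60641° = -0.00349°; Δλ = 100.43415° − 100.43332° = +0.00083°.
1° along a meridian = πR/180 = 111125 m.
ΔN = Δφ × 111125 = -387.8 m; ΔE = Δλ × 111125 × cos(16.60641°) = +0.00083 × 111125 × 0.958291 = 88.4 m.
Distance = √(ΔE² + ΔN²) = √(88.4² + (-387.8)²) = 397.8 m.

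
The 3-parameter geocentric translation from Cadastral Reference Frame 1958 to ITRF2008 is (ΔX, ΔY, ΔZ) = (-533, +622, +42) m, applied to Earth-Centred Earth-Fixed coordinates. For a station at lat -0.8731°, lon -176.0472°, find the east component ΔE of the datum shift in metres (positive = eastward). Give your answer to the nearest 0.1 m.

The local east axis at (φ, λ) is (−sin λ, cos λ, 0), so ΔE = −sin(-176.0472°)·(-533) + cos(-176.0472°)·622 = -657.26 m.

ΔE = -657.3 m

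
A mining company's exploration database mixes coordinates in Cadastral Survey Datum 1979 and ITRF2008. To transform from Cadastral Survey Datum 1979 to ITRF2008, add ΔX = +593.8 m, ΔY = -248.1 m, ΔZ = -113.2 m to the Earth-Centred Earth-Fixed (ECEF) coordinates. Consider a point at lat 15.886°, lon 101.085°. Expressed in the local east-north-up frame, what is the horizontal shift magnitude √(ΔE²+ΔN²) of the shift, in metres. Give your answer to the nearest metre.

At φ = 15.886°, λ = 101.085°: sin φ = 0.273724, cos φ = 0.961808, sin λ = 0.981343, cos λ = -0.192265.
ΔE = −sin λ·ΔX + cos λ·ΔY = −(0.981343)·(593.8) + (-0.192265)·(-248.1) = -535.02 m.
ΔN = −sin φ cos λ·ΔX − sin φ sin λ·ΔY + cos φ·ΔZ = −(0.273724)(-0.192265)(593.8) − (0.273724)(0.981343)(-248.1) + (0.961808)(-113.2) = -10.98 m.
Horizontal magnitude = √(ΔE² + ΔN²) = √((-535.02)² + (-10.98)²) = 535.13 m.

535 m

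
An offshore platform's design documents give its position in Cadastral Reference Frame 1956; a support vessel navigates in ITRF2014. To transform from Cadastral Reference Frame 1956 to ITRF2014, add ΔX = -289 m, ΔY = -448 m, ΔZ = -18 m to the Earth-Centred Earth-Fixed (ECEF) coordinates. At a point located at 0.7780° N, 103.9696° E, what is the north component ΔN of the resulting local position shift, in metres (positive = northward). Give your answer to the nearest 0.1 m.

ΔN = -13.0 m

At φ = 0.7780°, λ = 103.9696°: sin φ = 0.013578, cos φ = 0.999908, sin λ = 0.970424, cos λ = -0.241407.
ΔN = −sin φ cos λ·ΔX − sin φ sin λ·ΔY + cos φ·ΔZ = −(0.013578)(-0.241407)(-289) − (0.013578)(0.970424)(-448) + (0.999908)(-18) = -13.04 m.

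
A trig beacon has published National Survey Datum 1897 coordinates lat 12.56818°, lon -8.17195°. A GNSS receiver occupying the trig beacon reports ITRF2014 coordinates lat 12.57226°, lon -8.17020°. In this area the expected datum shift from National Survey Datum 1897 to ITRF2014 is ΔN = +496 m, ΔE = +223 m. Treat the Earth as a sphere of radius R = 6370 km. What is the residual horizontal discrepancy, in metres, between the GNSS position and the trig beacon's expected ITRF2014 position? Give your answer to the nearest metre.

54 m

Observed coordinate differences: Δφ = +0.00408°, Δλ = +0.00175°.
Converting to metres (1° lat = 111177 m, cos φ = 0.976038): observed ΔN = 453.6 m, observed ΔE = 189.9 m.
Subtracting the expected shift leaves a residual of 453.6 − (496) = -42.4 m north and 189.9 − (223) = -33.1 m east.
Residual distance = √((-42.4)² + (-33.1)²) = 53.8 m.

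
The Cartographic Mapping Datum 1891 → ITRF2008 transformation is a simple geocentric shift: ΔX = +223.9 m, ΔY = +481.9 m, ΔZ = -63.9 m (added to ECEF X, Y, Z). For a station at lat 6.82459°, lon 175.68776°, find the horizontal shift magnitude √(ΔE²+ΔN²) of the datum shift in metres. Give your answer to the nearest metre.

499 m

The local east axis at (φ, λ) is (−sin λ, cos λ, 0), so ΔE = −sin(175.68776°)·223.9 + cos(175.68776°)·481.9 = -497.37 m.
The local north axis is (−sin φ cos λ, −sin φ sin λ, cos φ), giving ΔN = 26.531 − 4.306 − 63.447 = -41.22 m.
Horizontal magnitude = √(ΔE² + ΔN²) = √((-497.37)² + (-41.22)²) = 499.08 m.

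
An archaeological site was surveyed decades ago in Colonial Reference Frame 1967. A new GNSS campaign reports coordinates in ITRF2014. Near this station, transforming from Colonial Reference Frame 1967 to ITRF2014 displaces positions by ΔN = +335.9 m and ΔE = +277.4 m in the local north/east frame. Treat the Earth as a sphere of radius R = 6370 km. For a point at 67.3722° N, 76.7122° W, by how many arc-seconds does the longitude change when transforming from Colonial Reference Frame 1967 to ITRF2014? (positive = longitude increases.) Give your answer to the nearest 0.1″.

Δλ = 23.3″

At latitude 67.3722°, cos φ = 0.384743.
One radian of longitude at latitude φ spans R cos φ, so Δλ = ΔE / (R cos φ) = 277.4 / (6370000 × 0.384743) = 1.1319e-04 rad = 23.346″.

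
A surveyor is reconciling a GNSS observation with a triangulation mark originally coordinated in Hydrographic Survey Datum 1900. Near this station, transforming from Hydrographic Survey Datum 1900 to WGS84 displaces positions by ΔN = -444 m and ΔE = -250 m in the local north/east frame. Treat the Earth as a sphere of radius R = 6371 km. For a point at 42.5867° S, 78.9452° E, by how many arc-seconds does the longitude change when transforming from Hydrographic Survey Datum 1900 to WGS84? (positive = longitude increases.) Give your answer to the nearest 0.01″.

At latitude -42.5867°, cos φ = 0.736254.
One radian of longitude at latitude φ spans R cos φ, so Δλ = ΔE / (R cos φ) = -250.0 / (6371000 × 0.736254) = -5.3297e-05 rad = -10.993″.

Δλ = -10.99″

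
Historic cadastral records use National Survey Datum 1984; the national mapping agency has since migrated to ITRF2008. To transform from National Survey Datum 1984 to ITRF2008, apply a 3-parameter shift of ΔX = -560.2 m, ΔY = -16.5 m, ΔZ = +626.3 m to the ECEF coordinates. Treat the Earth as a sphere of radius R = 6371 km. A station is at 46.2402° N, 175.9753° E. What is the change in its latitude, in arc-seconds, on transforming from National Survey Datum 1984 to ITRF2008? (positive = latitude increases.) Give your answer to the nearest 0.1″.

sin φ = 0.722246, cos φ = 0.691637, sin λ = 0.070187, cos λ = -0.997534.
North component: ΔN = −sin φ cos λ·ΔX − sin φ sin λ·ΔY + cos φ·ΔZ = −(0.722246)(-0.997534)(-560.2) − (0.722246)(0.070187)(-16.5) + (0.691637)(626.3) = 30.40 m.
1° of latitude spans πR/180 = 111195 m, so Δφ = 30.40 / 111195 × 3600 = 0.984″.

Δφ = 1.0″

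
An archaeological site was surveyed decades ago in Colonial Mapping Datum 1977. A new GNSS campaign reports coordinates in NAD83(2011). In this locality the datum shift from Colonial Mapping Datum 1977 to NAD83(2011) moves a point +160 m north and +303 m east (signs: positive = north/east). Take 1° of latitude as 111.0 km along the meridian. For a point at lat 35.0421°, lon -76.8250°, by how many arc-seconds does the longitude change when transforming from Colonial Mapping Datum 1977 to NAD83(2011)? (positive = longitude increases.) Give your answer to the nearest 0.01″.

Δλ = 12.00″

At latitude 35.0421°, cos φ = 0.818730.
1° of longitude at this latitude = 111.0 × cos φ = 90.88 km, so Δλ = 303.0 / 90879.1 = 0.0033341° = 12.003″.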